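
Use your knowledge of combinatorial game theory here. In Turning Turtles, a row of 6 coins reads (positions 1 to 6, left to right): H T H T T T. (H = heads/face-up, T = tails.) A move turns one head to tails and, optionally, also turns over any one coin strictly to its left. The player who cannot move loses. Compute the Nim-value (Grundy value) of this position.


Coins: H T H T T T
Key fact: a single head at position k behaves exactly like a Nim heap of size k (turning it to T and optionally flipping a coin at j < k corresponds to moving the heap from k to j, or to 0), and heads combine as a disjunctive sum (two heads at the same place would cancel, matching j XOR j = 0). So the Nim-value is the XOR of the 1-indexed positions of the heads.
Face-up positions (1-indexed): [1, 3]
XOR 0 with 1: 0 XOR 1 = 1
XOR 1 with 3: 1 XOR 3 = 2
Nim-value = 2

2


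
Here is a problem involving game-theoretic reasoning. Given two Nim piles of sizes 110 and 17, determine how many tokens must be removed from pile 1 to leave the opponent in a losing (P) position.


Piles: 110 and 17
Current XOR: 110 XOR 17 = 127 (non-zero, so this is an N-position).
To make the XOR zero, we need to find a move that balances the piles.
For pile 1 (size 110): target = 110 XOR 127 = 17
We reduce pile 1 from 110 to 17.
Tokens removed: 110 - 17 = 93
Verification: 17 XOR 17 = 0

93


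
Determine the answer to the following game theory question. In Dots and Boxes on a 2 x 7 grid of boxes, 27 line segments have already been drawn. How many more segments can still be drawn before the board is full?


Grid: 2 x 7 boxes, i.e. 3 rows and 8 columns of dots.
Horizontal edges: (rows + 1) * cols = 3 * 7 = 21
Vertical edges: rows * (cols + 1) = 2 * 8 = 16
Total edges: 21 + 16 = 37
Edges drawn: 27
Remaining: 37 - 27 = 10

10


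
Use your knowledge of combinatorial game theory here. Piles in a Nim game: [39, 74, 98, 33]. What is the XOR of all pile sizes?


We need the XOR (exclusive or) of all pile sizes.
After XOR-ing pile 1 (size 39): 0 XOR 39 = 39
After XOR-ing pile 2 (size 74): 39 XOR 74 = 109
After XOR-ing pile 3 (size 98): 109 XOR 98 = 15
After XOR-ing pile 4 (size 33): 15 XOR 33 = 46
The Nim-value of this position is 46.

46


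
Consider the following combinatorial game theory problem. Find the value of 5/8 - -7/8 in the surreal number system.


x = 5/8, y = -7/8
Converting to common denominator: 8
x = 5/8, y = -7/8
x - y = 5/8 - -7/8 = 3/2

3/2


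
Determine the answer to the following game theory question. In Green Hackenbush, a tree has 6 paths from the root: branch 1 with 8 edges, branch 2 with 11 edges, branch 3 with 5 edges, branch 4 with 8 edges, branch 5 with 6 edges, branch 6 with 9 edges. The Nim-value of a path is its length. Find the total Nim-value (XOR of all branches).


The tree has 6 branches from the ground vertex.
In Green Hackenbush, the Nim-value of a simple path of length k is k.
Branch 1: length 8, Nim-value = 8
Branch 2: length 11, Nim-value = 11
Branch 3: length 5, Nim-value = 5
Branch 4: length 8, Nim-value = 8
Branch 5: length 6, Nim-value = 6
Branch 6: length 9, Nim-value = 9
Total Nim-value = XOR of all branch values:
0 XOR 8 = 8
8 XOR 11 = 3
3 XOR 5 = 6
6 XOR 8 = 14
14 XOR 6 = 8
8 XOR 9 = 1
Nim-value of the tree = 1

1


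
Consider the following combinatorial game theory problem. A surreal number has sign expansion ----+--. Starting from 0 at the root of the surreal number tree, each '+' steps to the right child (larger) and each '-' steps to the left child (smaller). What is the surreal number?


Sign expansion: ----+--
Rule: track bounds (lo, hi), initially (-inf, +inf). On '+', the current value becomes lo and we move to the simplest number in (value, hi): value + 1 if hi = +inf, otherwise the midpoint (value + hi)/2. On '-', the current value becomes hi and we move to value - 1 if lo = -inf, otherwise the midpoint (lo + value)/2.
Start at 0.
Step 1: sign = -, move left. Bounds: (-inf, 0). Value = -1
Step 2: sign = -, move left. Bounds: (-inf, -1). Value = -2
Step 3: sign = -, move left. Bounds: (-inf, -2). Value = -3
Step 4: sign = -, move left. Bounds: (-inf, -3). Value = -4
Step 5: sign = +, move right. Bounds: (-4, -3). Value = -7/2
Step 6: sign = -, move left. Bounds: (-4, -7/2). Value = -15/4
Step 7: sign = -, move left. Bounds: (-4, -15/4). Value = -31/8
The surreal number with sign expansion ----+-- is -31/8.

-31/8


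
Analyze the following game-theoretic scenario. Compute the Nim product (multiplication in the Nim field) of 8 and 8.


Nim multiplication is bilinear over XOR: (u XOR v) * w = (u*w) XOR (v*w).
So we split each operand into its bit components and XOR the pairwise Nim products.
8 = 8 (as XOR of powers of 2).
8 = 8 (as XOR of powers of 2).
Using the standard Nim-product table on single bits:
  2*2 = 3,   2*4 = 8,   2*8 = 12,
  4*4 = 6,   4*8 = 11,  8*8 = 13,
and  1*x = x (identity), k*l = l*k (commutative).
Pairwise Nim products:
  8 * 8 = 13
XOR them: 13 = 13.
Result: 8 * 8 = 13 (in Nim).

13


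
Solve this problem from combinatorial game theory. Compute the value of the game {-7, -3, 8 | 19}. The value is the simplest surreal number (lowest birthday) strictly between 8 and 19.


Left options: {-7, -3, 8}, max = 8
Right options: {19}, min = 19
All options are numbers and max(Left) < min(Right), so by the simplicity theorem the value is the simplest (earliest-born) number strictly between 8 and 19.
Integers 9 through 18 all lie strictly between 8 and 19.
Among integers, the simplest (lowest birthday = smallest |n|; 0 is born on day 0, +-n on day n) is 9.
No non-integer in the interval can be simpler: if x is a non-integer in the interval, then floor(x) or ceil(x) also lies in the interval (the interval contains an integer), and both are proper prefixes of x's sign expansion, i.e. born earlier. So the game value is 9.
Game value = 9

9


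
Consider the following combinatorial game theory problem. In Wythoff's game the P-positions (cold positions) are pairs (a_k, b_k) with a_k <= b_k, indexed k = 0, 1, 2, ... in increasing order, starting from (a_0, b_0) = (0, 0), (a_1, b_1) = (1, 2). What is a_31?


By Wythoff's theorem, a_k = floor(k * phi) and b_k = floor(k * phi^2) = a_k + k, where phi = (1 + sqrt(5))/2 is the golden ratio.
phi = (1 + sqrt(5))/2 = 1.618034
k = 31
k * phi = 31 * 1.618034 = 50.159054
a_31 = floor(k * phi) = 50

50


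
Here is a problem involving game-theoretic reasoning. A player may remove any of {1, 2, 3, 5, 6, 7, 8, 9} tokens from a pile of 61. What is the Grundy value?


The subtraction set is S = {1, 2, 3, 5, 6, 7, 8, 9}.
G(k) = mex{ G(k - s) : s in S, s <= k }. We compute iteratively: G(0) = 0.
G(1) = mex({0}) = 1
G(2) = mex({0, 1}) = 2
G(3) = mex({0, 1, 2}) = 3
G(4) = mex({1, 2, 3}) = 0
G(5) = mex({0, 2, 3}) = 1
G(6) = mex({0, 1, 3}) = 2
G(7) = mex({0, 1, 2}) = 3
G(8) = mex({0, 1, 2, 3}) = 4
G(9) = mex({0, 1, 2, 3, 4}) = 5
G(10) = mex({0, 1, 2, 3, 4, 5}) = 6
G(11) = mex({0, 1, 2, 3, 4, 5, 6}) = 7
G(12) = mex({0, 1, 2, 3, 5, 6, 7}) = 4
G(13) = mex({0, 1, 2, 3, 4, 6, 7}) = 5
G(14) = mex({1, 2, 3, 4, 5, 7}) = 0
G(15) = mex({0, 2, 3, 4, 5, 6}) = 1
G(16) = mex({0, 1, 3, 4, 5, 6, 7}) = 2
G(17) = mex({0, 1, 2, 4, 5, 6, 7}) = 3
G(18) = mex({1, 2, 3, 4, 5, 6, 7}) = 0
G(19) = mex({0, 2, 3, 4, 5, 6, 7}) = 1
G(20) = mex({0, 1, 3, 4, 5, 7}) = 2
G(21) = mex({0, 1, 2, 4, 5}) = 3
G(22) = mex({0, 1, 2, 3, 5}) = 4
Observe that G(14)..G(22) = 0, 1, 2, 3, 0, 1, 2, 3, 4 repeats G(0)..G(8) = 0, 1, 2, 3, 0, 1, 2, 3, 4.
For k >= max(S) = 9, G(k) is determined by the previous 9 values G(k-9)..G(k-1); a window of 9 consecutive values has recurred shifted by 14, so by induction G(k + 14) = G(k) for all k >= 0: the sequence is periodic from the start with period 14.
One period: G(0..13) = 0, 1, 2, 3, 0, 1, 2, 3, 4, 5, 6, 7, 4, 5.
61 mod 14 = 5, so G(61) = G(5) = 1.

1


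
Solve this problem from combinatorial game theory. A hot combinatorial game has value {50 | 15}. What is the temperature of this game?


The game is {50 | 15}, a switch {a | b} with numbers a > b.
Cooling {a | b} by t gives {a - t | b + t}, which stops being hot when a - t = b + t, i.e. at t = (a - b)/2. So the temperature of a switch is (a - b)/2.
Temperature = (Left option - Right option) / 2
= (50 - (15)) / 2
= 35 / 2
= 35/2

35/2


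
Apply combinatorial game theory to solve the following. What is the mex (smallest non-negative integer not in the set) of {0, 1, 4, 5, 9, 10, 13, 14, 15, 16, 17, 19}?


Set = {0, 1, 4, 5, 9, 10, 13, 14, 15, 16, 17, 19}
0 is in the set.
1 is in the set.
2 is NOT in the set. This is the mex.
mex = 2

2


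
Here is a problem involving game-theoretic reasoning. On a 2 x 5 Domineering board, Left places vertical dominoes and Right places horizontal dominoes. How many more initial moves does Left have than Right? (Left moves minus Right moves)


Board is 2 x 5 (rows x cols).
Left (vertical) placements: (rows-1) * cols = 1 * 5 = 5
Right (horizontal) placements: rows * (cols-1) = 2 * 4 = 8
Advantage = Left - Right = 5 - 8 = -3

-3


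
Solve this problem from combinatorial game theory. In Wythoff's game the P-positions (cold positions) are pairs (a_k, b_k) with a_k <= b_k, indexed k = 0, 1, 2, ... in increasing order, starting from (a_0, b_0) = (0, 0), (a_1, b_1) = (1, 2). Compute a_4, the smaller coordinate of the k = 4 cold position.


By Wythoff's theorem, a_k = floor(k * phi) and b_k = floor(k * phi^2) = a_k + k, where phi = (1 + sqrt(5))/2 is the golden ratio.
phi = (1 + sqrt(5))/2 = 1.618034
k = 4
k * phi = 4 * 1.618034 = 6.472136
a_4 = floor(k * phi) = 6

6


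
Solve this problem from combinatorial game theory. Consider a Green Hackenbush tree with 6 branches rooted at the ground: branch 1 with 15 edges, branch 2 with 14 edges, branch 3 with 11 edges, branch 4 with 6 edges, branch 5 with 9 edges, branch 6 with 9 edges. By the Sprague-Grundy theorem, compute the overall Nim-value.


The tree has 6 branches from the ground vertex.
In Green Hackenbush, the Nim-value of a simple path of length k is k.
Branch 1: length 15, Nim-value = 15
Branch 2: length 14, Nim-value = 14
Branch 3: length 11, Nim-value = 11
Branch 4: length 6, Nim-value = 6
Branch 5: length 9, Nim-value = 9
Branch 6: length 9, Nim-value = 9
Total Nim-value = XOR of all branch values:
0 XOR 15 = 15
15 XOR 14 = 1
1 XOR 11 = 10
10 XOR 6 = 12
12 XOR 9 = 5
5 XOR 9 = 12
Nim-value of the tree = 12

12


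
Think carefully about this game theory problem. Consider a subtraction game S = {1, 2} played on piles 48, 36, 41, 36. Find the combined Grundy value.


Subtraction set: {1, 2}
For this subtraction set, G(n) = n mod 3 (period = max + 1 = 3).
Pile 1 (size 48): G(48) = 48 mod 3 = 0
Pile 2 (size 36): G(36) = 36 mod 3 = 0
Pile 3 (size 41): G(41) = 41 mod 3 = 2
Pile 4 (size 36): G(36) = 36 mod 3 = 0
Total Grundy value = XOR of all: 0 XOR 0 XOR 2 XOR 0 = 2

2


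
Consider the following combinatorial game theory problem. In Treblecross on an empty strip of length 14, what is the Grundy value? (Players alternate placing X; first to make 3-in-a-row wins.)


Treblecross: place X on empty cells; 3-in-a-row wins.
Playing within two cells of an existing X lets the opponent win at once, so sensible play treats the cells i-2..i+2 around each X as dead. The player left with no safe cell loses, so this is a normal-play take-away game on strips of safe cells.
Placing X at cell i (0-indexed) of a strip of k safe cells leaves independent strips of sizes max(0, i-2) and max(0, k-i-3). Hence G(k) = mex{ G(max(0,i-2)) XOR G(max(0,k-i-3)) : 0 <= i < k }, with G(0) = 0.
G(1): splits (0,0):0^0=0 -> mex({0}) = 1
G(2): splits (0,0):0^0=0 -> mex({0}) = 1
G(3): splits (0,0):0^0=0 -> mex({0}) = 1
G(4): splits (0,1):0^1=1 (0,0):0^0=0 -> mex({0, 1}) = 2
G(5): splits (0,2):0^1=1 (0,1):0^1=1 (0,0):0^0=0 -> mex({0, 1}) = 2
G(6) = mex({1}) = 0
G(7) = mex({0, 1, 2}) = 3
G(8) = mex({0, 1, 2}) = 3
G(9) = mex({0, 2}) = 1
G(10) = mex({0, 2, 3}) = 1
G(11) = mex({0, 3}) = 1
G(12) = mex({1, 3}) = 0
G(13) = mex({0, 1, 2, 3}) = 4
G(14) = mex({0, 1, 2}) = 3
Therefore G(14) = 3.

3


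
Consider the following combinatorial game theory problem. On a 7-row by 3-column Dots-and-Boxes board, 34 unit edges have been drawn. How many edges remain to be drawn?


Grid: 7 x 3 boxes, i.e. 8 rows and 4 columns of dots.
Horizontal edges: (rows + 1) * cols = 8 * 3 = 24
Vertical edges: rows * (cols + 1) = 7 * 4 = 28
Total edges: 24 + 28 = 52
Edges drawn: 34
Remaining: 52 - 34 = 18

18


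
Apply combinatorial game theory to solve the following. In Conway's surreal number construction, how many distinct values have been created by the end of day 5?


Day 0: {|} = 0 is born. Count = 1.
Day n: the number of surreal numbers born by day n is 2^(n+1) - 1.
By day 0: 2^1 - 1 = 1
By day 1: 2^2 - 1 = 3
By day 2: 2^3 - 1 = 7
By day 3: 2^4 - 1 = 15
By day 4: 2^5 - 1 = 31
By day 5: 2^6 - 1 = 63
By day 5: 63 surreal numbers.

63


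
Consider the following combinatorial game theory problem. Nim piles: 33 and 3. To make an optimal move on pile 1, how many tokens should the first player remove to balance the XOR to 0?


Piles: 33 and 3
Current XOR: 33 XOR 3 = 34 (non-zero, so this is an N-position).
To make the XOR zero, we need to find a move that balances the piles.
For pile 1 (size 33): target = 33 XOR 34 = 3
We reduce pile 1 from 33 to 3.
Tokens removed: 33 - 3 = 30
Verification: 3 XOR 3 = 0

30


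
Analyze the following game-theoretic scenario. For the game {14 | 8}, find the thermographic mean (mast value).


Game = {14 | 8}, a switch {a | b} with numbers a > b.
Its thermograph has left wall a - t and right wall b + t, which meet at t = (a - b)/2, where both equal (a + b)/2. So the mast (mean value) is at (a + b)/2.
Mean = (14 + (8))/2 = 22/2 = 11

11


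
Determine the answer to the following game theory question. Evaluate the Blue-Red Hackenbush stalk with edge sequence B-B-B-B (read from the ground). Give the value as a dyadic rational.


Edges (from ground): B-B-B-B
By Berlekamp's sign-expansion rule, a Blue-Red Hackenbush stalk has the value of the surreal number whose sign sequence is the edge sequence with B -> + and R -> -.
Sign sequence: ++++
Trace the sign expansion in the surreal number tree, starting from 0:
Edge 1: B (sign +) -> bounds (0, +inf), value = 1
Edge 2: B (sign +) -> bounds (1, +inf), value = 2
Edge 3: B (sign +) -> bounds (2, +inf), value = 3
Edge 4: B (sign +) -> bounds (3, +inf), value = 4
Game value = 4

4


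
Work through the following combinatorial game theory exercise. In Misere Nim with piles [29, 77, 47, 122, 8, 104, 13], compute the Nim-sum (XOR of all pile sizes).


We need the XOR (exclusive or) of all pile sizes.
After XOR-ing pile 1 (size 29): 0 XOR 29 = 29
After XOR-ing pile 2 (size 77): 29 XOR 77 = 80
After XOR-ing pile 3 (size 47): 80 XOR 47 = 127
After XOR-ing pile 4 (size 122): 127 XOR 122 = 5
After XOR-ing pile 5 (size 8): 5 XOR 8 = 13
After XOR-ing pile 6 (size 104): 13 XOR 104 = 101
After XOR-ing pile 7 (size 13): 101 XOR 13 = 104
The Nim-value of this position is 104.

104


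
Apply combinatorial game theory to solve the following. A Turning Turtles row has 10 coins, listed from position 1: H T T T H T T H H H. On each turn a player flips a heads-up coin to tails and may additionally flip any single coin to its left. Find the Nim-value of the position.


Coins: H T T T H T T H H H
Key fact: a single head at position k behaves exactly like a Nim heap of size k (turning it to T and optionally flipping a coin at j < k corresponds to moving the heap from k to j, or to 0), and heads combine as a disjunctive sum (two heads at the same place would cancel, matching j XOR j = 0). So the Nim-value is the XOR of the 1-indexed positions of the heads.
Face-up positions (1-indexed): [1, 5, 8, 9, 10]
XOR 0 with 1: 0 XOR 1 = 1
XOR 1 with 5: 1 XOR 5 = 4
XOR 4 with 8: 4 XOR 8 = 12
XOR 12 with 9: 12 XOR 9 = 5
XOR 5 with 10: 5 XOR 10 = 15
Nim-value = 15

15


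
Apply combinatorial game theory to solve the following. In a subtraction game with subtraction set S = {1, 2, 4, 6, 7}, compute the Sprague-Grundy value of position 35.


The subtraction set is S = {1, 2, 4, 6, 7}.
G(k) = mex{ G(k - s) : s in S, s <= k }. We compute iteratively: G(0) = 0.
G(1) = mex({0}) = 1
G(2) = mex({0, 1}) = 2
G(3) = mex({1, 2}) = 0
G(4) = mex({0, 2}) = 1
G(5) = mex({0, 1}) = 2
G(6) = mex({0, 1, 2}) = 3
G(7) = mex({0, 1, 2, 3}) = 4
G(8) = mex({1, 2, 3, 4}) = 0
G(9) = mex({0, 2, 4}) = 1
G(10) = mex({0, 1, 3}) = 2
G(11) = mex({1, 2, 4}) = 0
G(12) = mex({0, 2, 3}) = 1
G(13) = mex({0, 1, 3, 4}) = 2
G(14) = mex({0, 1, 2, 4}) = 3
Observe that G(8)..G(14) = 0, 1, 2, 0, 1, 2, 3 repeats G(0)..G(6) = 0, 1, 2, 0, 1, 2, 3.
For k >= max(S) = 7, G(k) is determined by the previous 7 values G(k-7)..G(k-1); a window of 7 consecutive values has recurred shifted by 8, so by induction G(k + 8) = G(k) for all k >= 0: the sequence is periodic from the start with period 8.
One period: G(0..7) = 0, 1, 2, 0, 1, 2, 3, 4.
35 mod 8 = 3, so G(35) = G(3) = 0.

0


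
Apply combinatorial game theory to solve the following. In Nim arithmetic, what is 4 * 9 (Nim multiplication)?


Nim multiplication is bilinear over XOR: (u XOR v) * w = (u*w) XOR (v*w).
So we split each operand into its bit components and XOR the pairwise Nim products.
4 = 4 (as XOR of powers of 2).
9 = 1 + 8 (as XOR of powers of 2).
Using the standard Nim-product table on single bits:
  2*2 = 3,   2*4 = 8,   2*8 = 12,
  4*4 = 6,   4*8 = 11,  8*8 = 13,
and  1*x = x (identity), k*l = l*k (commutative).
Pairwise Nim products:
  4 * 1 = 4
  4 * 8 = 11
XOR them: 4 XOR 11 = 15.
Result: 4 * 9 = 15 (in Nim).

15


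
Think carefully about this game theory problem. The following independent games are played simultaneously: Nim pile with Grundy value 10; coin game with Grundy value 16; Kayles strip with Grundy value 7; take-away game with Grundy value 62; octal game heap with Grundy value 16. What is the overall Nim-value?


By the Sprague-Grundy theorem, the Grundy value of a sum of games is the XOR of individual Grundy values.
Nim pile: Grundy value = 10. Running XOR: 0 XOR 10 = 10
coin game: Grundy value = 16. Running XOR: 10 XOR 16 = 26
Kayles strip: Grundy value = 7. Running XOR: 26 XOR 7 = 29
take-away game: Grundy value = 62. Running XOR: 29 XOR 62 = 35
octal game heap: Grundy value = 16. Running XOR: 35 XOR 16 = 51
The combined Grundy value is 51.

51


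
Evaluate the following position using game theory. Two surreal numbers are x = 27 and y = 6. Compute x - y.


x = 27, y = 6
x - y = 27 - 6 = 21

21


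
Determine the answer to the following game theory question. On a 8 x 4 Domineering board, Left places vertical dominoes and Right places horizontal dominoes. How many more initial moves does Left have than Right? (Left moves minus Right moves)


Board is 8 x 4 (rows x cols).
Left (vertical) placements: (rows-1) * cols = 7 * 4 = 28
Right (horizontal) placements: rows * (cols-1) = 8 * 3 = 24
Advantage = Left - Right = 28 - 24 = 4

4


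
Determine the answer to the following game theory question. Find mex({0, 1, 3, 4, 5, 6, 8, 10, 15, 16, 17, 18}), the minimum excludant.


Set = {0, 1, 3, 4, 5, 6, 8, 10, 15, 16, 17, 18}
0 is in the set.
1 is in the set.
2 is NOT in the set. This is the mex.
mex = 2

2


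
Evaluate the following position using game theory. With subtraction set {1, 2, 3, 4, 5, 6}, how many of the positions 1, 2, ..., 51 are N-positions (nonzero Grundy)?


Subtraction set S = {1, 2, 3, 4, 5, 6}, so G(n) = n mod 7.
G(n) = 0 when n is a multiple of 7.
Multiples of 7 in [1, 51]: 7
N-positions (nonzero Grundy) = 51 - 7 = 44

44


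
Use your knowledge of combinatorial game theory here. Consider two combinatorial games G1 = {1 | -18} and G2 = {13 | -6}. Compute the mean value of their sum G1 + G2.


G1 = {1 | -18}, G2 = {13 | -6}
Each is a switch {a | b} with numbers a > b; its mean value is (a + b)/2, and mean value is additive over game sums: m(G1 + G2) = m(G1) + m(G2).
Mean of G1 = (1 + (-18))/2 = -17/2 = -17/2
Mean of G2 = (13 + (-6))/2 = 7/2 = 7/2
Mean of G1 + G2 = -17/2 + 7/2 = -5

-5


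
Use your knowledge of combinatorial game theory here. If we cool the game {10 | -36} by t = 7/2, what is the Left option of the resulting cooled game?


Original game: {10 | -36} (a switch {a | b} with a > b).
Cooling by t (for t below the temperature (a - b)/2 = 23) taxes each move by t: {a | b} cooled by t is {a - t | b + t}.
Cooling amount: t = 7/2
Cooled Left option: 10 - 7/2 = 13/2
Cooled Right option: -36 + 7/2 = -65/2
Cooled game: {13/2 | -65/2}
Left option = 13/2

13/2


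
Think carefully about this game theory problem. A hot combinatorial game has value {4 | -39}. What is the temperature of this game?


The game is {4 | -39}, a switch {a | b} with numbers a > b.
Cooling {a | b} by t gives {a - t | b + t}, which stops being hot when a - t = b + t, i.e. at t = (a - b)/2. So the temperature of a switch is (a - b)/2.
Temperature = (Left option - Right option) / 2
= (4 - (-39)) / 2
= 43 / 2
= 43/2

43/2


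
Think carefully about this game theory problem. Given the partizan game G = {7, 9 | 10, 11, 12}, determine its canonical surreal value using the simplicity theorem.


Left options: {7, 9}, max = 9
Right options: {10, 11, 12}, min = 10
All options are numbers and max(Left) < min(Right), so by the simplicity theorem the value is the simplest (earliest-born) number strictly between 9 and 10.
No integer lies strictly between 9 and 10, so the value is the dyadic rational m/2^k in the interval with the smallest k (then m odd); search k = 1, 2, ...:
Denominator 2: 19/2 lies strictly between 9 and 10 -- found.
The simplest number in the interval is 19/2.
Game value = 19/2

19/2


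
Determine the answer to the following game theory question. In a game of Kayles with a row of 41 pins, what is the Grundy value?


Kayles: a move removes 1 or 2 adjacent pins from a contiguous row.
Removing pins from a row of k leaves two independent rows (a, b) with a + b = k - 1 (one pin) or a + b = k - 2 (two pins); an end removal gives a = 0.
By Sprague-Grundy, G(k) = mex{ G(a) XOR G(b) } over all these splits. G(0) = 0.
G(1): splits (0,0):0^0=0 -> mex({0}) = 1
G(2): splits (0,1):0^1=1 (0,0):0^0=0 -> mex({0, 1}) = 2
G(3): splits (0,2):0^2=2 (1,1):1^1=0 (0,1):0^1=1 -> mex({0, 1, 2}) = 3
G(4): splits (0,3):0^3=3 (1,2):1^2=3 (0,2):0^2=2 (1,1):1^1=0 -> mex({0, 2, 3}) = 1
G(5): splits (0,4):0^1=1 (1,3):1^3=2 (2,2):2^2=0 (0,3):0^3=3 (1,2):1^2=3 -> mex({0, 1, 2, 3}) = 4
G(6) = mex({0, 1, 2, 4}) = 3
G(7) = mex({0, 1, 3, 4, 5}) = 2
G(8) = mex({0, 2, 3, 5, 6}) = 1
G(9) = mex({0, 1, 2, 3, 6, 7}) = 4
G(10) = mex({0, 1, 3, 4, 5, 7}) = 2
G(11) = mex({0, 1, 2, 3, 4, 5}) = 6
G(12) = mex({0, 1, 2, 3, 5, 6, 7}) = 4
G(13) = mex({0, 2, 3, 4, 6, 7}) = 1
G(14) = mex({0, 1, 4, 5, 6, 7}) = 2
G(15) = mex({0, 1, 2, 3, 4, 5, 6}) = 7
G(16) = mex({0, 2, 3, 5, 6, 7}) = 1
G(17) = mex({0, 1, 2, 3, 5, 6, 7}) = 4
G(18) = mex({0, 1, 2, 4, 5, 6}) = 3
G(19) = mex({0, 1, 3, 4, 5, 7}) = 2
G(20) = mex({0, 2, 3, 4, 5, 6, 7}) = 1
G(21) = mex({0, 1, 2, 3, 5, 6, 7}) = 4
G(22) = mex({0, 1, 2, 3, 4, 5, 7}) = 6
G(23) = mex({0, 1, 2, 3, 4, 5, 6}) = 7
G(24) = mex({0, 1, 2, 3, 5, 6, 7}) = 4
G(25) = mex({0, 2, 3, 4, 6, 7}) = 1
G(26) = mex({0, 1, 3, 4, 5, 6, 7}) = 2
G(27) = mex({0, 1, 2, 3, 4, 5, 6, 7}) = 8
G(28) = mex({0, 1, 2, 3, 4, 6, 7, 8}) = 5
G(29) = mex({0, 1, 2, 3, 5, 6, 7, 8, 9}) = 4
G(30) = mex({0, 1, 2, 3, 4, 5, 6, 9, 10}) = 7
G(31) = mex({0, 1, 3, 4, 5, 7, 10, 11}) = 2
G(32) = mex({0, 2, 3, 4, 5, 6, 7, 9, 11}) = 1
G(33) = mex({0, 1, 2, 3, 4, 5, 6, 7, 9, 12}) = 8
G(34) = mex({0, 1, 2, 3, 4, 5, 7, 8, 11, 12}) = 6
G(35) = mex({0, 1, 2, 3, 4, 5, 6, 8, 9, 10, 11}) = 7
G(36) = mex({0, 1, 2, 3, 5, 6, 7, 9, 10}) = 4
G(37) = mex({0, 2, 3, 4, 6, 7, 9, 10, 11, 12}) = 1
G(38) = mex({0, 1, 3, 4, 5, 6, 7, 9, 10, 11, 12}) = 2
G(39) = mex({0, 1, 2, 4, 5, 6, 7, 9, 10, 12, 14}) = 3
G(40) = mex({0, 2, 3, 4, 6, 7, 11, 12, 14}) = 1
G(41) = mex({0, 1, 2, 3, 5, 6, 7, 9, 10, 11, 12}) = 4
Therefore G(41) = 4.

4


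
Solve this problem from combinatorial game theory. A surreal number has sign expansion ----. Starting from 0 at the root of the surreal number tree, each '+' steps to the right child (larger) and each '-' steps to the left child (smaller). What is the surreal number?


Sign expansion: ----
Rule: track bounds (lo, hi), initially (-inf, +inf). On '+', the current value becomes lo and we move to the simplest number in (value, hi): value + 1 if hi = +inf, otherwise the midpoint (value + hi)/2. On '-', the current value becomes hi and we move to value - 1 if lo = -inf, otherwise the midpoint (lo + value)/2.
Start at 0.
Step 1: sign = -, move left. Bounds: (-inf, 0). Value = -1
Step 2: sign = -, move left. Bounds: (-inf, -1). Value = -2
Step 3: sign = -, move left. Bounds: (-inf, -2). Value = -3
Step 4: sign = -, move left. Bounds: (-inf, -3). Value = -4
The surreal number with sign expansion ---- is -4.

-4


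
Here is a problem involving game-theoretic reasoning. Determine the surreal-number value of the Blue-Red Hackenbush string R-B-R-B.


Edges (from ground): R-B-R-B
By Berlekamp's sign-expansion rule, a Blue-Red Hackenbush stalk has the value of the surreal number whose sign sequence is the edge sequence with B -> + and R -> -.
Sign sequence: -+-+
Trace the sign expansion in the surreal number tree, starting from 0:
Edge 1: R (sign -) -> bounds (-inf, 0), value = -1
Edge 2: B (sign +) -> bounds (-1, 0), value = -1/2
Edge 3: R (sign -) -> bounds (-1, -1/2), value = -3/4
Edge 4: B (sign +) -> bounds (-3/4, -1/2), value = -5/8
Game value = -5/8

-5/8


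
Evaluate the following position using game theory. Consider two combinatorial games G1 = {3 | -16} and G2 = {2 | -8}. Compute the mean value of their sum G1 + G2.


G1 = {3 | -16}, G2 = {2 | -8}
Each is a switch {a | b} with numbers a > b; its mean value is (a + b)/2, and mean value is additive over game sums: m(G1 + G2) = m(G1) + m(G2).
Mean of G1 = (3 + (-16))/2 = -13/2 = -13/2
Mean of G2 = (2 + (-8))/2 = -6/2 = -3
Mean of G1 + G2 = -13/2 + -3 = -19/2

-19/2


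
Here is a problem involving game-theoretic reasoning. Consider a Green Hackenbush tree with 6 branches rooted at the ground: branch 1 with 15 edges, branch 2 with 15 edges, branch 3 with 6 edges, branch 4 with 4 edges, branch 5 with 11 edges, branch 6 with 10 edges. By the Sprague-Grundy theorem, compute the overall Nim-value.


The tree has 6 branches from the ground vertex.
In Green Hackenbush, the Nim-value of a simple path of length k is k.
Branch 1: length 15, Nim-value = 15
Branch 2: length 15, Nim-value = 15
Branch 3: length 6, Nim-value = 6
Branch 4: length 4, Nim-value = 4
Branch 5: length 11, Nim-value = 11
Branch 6: length 10, Nim-value = 10
Total Nim-value = XOR of all branch values:
0 XOR 15 = 15
15 XOR 15 = 0
0 XOR 6 = 6
6 XOR 4 = 2
2 XOR 11 = 9
9 XOR 10 = 3
Nim-value of the tree = 3

3


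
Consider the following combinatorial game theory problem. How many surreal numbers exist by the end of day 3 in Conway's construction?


Day 0: {|} = 0 is born. Count = 1.
Day n: the number of surreal numbers born by day n is 2^(n+1) - 1.
By day 0: 2^1 - 1 = 1
By day 1: 2^2 - 1 = 3
By day 2: 2^3 - 1 = 7
By day 3: 2^4 - 1 = 15
By day 3: 15 surreal numbers.

15


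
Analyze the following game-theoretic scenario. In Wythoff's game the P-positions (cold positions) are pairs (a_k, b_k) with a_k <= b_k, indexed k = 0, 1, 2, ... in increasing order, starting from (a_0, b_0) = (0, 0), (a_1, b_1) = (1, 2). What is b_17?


By Wythoff's theorem, a_k = floor(k * phi) and b_k = floor(k * phi^2) = a_k + k, where phi = (1 + sqrt(5))/2 is the golden ratio.
phi = (1 + sqrt(5))/2 = 1.618034
phi^2 = phi + 1 = 2.618034
k = 17
k * phi^2 = 17 * 2.618034 = 44.506578
b_17 = floor(k * phi^2) = 44 (check: a_17 + k = 27 + 17 = 44)

44


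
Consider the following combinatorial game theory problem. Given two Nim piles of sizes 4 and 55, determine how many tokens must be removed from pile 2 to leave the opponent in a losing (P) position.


Piles: 4 and 55
Current XOR: 4 XOR 55 = 51 (non-zero, so this is an N-position).
To make the XOR zero, we need to find a move that balances the piles.
For pile 2 (size 55): target = 55 XOR 51 = 4
We reduce pile 2 from 55 to 4.
Tokens removed: 55 - 4 = 51
Verification: 4 XOR 4 = 0

51


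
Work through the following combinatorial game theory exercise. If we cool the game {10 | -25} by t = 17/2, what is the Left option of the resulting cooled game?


Original game: {10 | -25} (a switch {a | b} with a > b).
Cooling by t (for t below the temperature (a - b)/2 = 35/2) taxes each move by t: {a | b} cooled by t is {a - t | b + t}.
Cooling amount: t = 17/2
Cooled Left option: 10 - 17/2 = 3/2
Cooled Right option: -25 + 17/2 = -33/2
Cooled game: {3/2 | -33/2}
Left option = 3/2

3/2


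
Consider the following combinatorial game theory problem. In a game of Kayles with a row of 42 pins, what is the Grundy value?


Kayles: a move removes 1 or 2 adjacent pins from a contiguous row.
Removing pins from a row of k leaves two independent rows (a, b) with a + b = k - 1 (one pin) or a + b = k - 2 (two pins); an end removal gives a = 0.
By Sprague-Grundy, G(k) = mex{ G(a) XOR G(b) } over all these splits. G(0) = 0.
G(1): splits (0,0):0^0=0 -> mex({0}) = 1
G(2): splits (0,1):0^1=1 (0,0):0^0=0 -> mex({0, 1}) = 2
G(3): splits (0,2):0^2=2 (1,1):1^1=0 (0,1):0^1=1 -> mex({0, 1, 2}) = 3
G(4): splits (0,3):0^3=3 (1,2):1^2=3 (0,2):0^2=2 (1,1):1^1=0 -> mex({0, 2, 3}) = 1
G(5): splits (0,4):0^1=1 (1,3):1^3=2 (2,2):2^2=0 (0,3):0^3=3 (1,2):1^2=3 -> mex({0, 1, 2, 3}) = 4
G(6) = mex({0, 1, 2, 4}) = 3
G(7) = mex({0, 1, 3, 4, 5}) = 2
G(8) = mex({0, 2, 3, 5, 6}) = 1
G(9) = mex({0, 1, 2, 3, 6, 7}) = 4
G(10) = mex({0, 1, 3, 4, 5, 7}) = 2
G(11) = mex({0, 1, 2, 3, 4, 5}) = 6
G(12) = mex({0, 1, 2, 3, 5, 6, 7}) = 4
G(13) = mex({0, 2, 3, 4, 6, 7}) = 1
G(14) = mex({0, 1, 4, 5, 6, 7}) = 2
G(15) = mex({0, 1, 2, 3, 4, 5, 6}) = 7
G(16) = mex({0, 2, 3, 5, 6, 7}) = 1
G(17) = mex({0, 1, 2, 3, 5, 6, 7}) = 4
G(18) = mex({0, 1, 2, 4, 5, 6}) = 3
G(19) = mex({0, 1, 3, 4, 5, 7}) = 2
G(20) = mex({0, 2, 3, 4, 5, 6, 7}) = 1
G(21) = mex({0, 1, 2, 3, 5, 6, 7}) = 4
G(22) = mex({0, 1, 2, 3, 4, 5, 7}) = 6
G(23) = mex({0, 1, 2, 3, 4, 5, 6}) = 7
G(24) = mex({0, 1, 2, 3, 5, 6, 7}) = 4
G(25) = mex({0, 2, 3, 4, 6, 7}) = 1
G(26) = mex({0, 1, 3, 4, 5, 6, 7}) = 2
G(27) = mex({0, 1, 2, 3, 4, 5, 6, 7}) = 8
G(28) = mex({0, 1, 2, 3, 4, 6, 7, 8}) = 5
G(29) = mex({0, 1, 2, 3, 5, 6, 7, 8, 9}) = 4
G(30) = mex({0, 1, 2, 3, 4, 5, 6, 9, 10}) = 7
G(31) = mex({0, 1, 3, 4, 5, 7, 10, 11}) = 2
G(32) = mex({0, 2, 3, 4, 5, 6, 7, 9, 11}) = 1
G(33) = mex({0, 1, 2, 3, 4, 5, 6, 7, 9, 12}) = 8
G(34) = mex({0, 1, 2, 3, 4, 5, 7, 8, 11, 12}) = 6
G(35) = mex({0, 1, 2, 3, 4, 5, 6, 8, 9, 10, 11}) = 7
G(36) = mex({0, 1, 2, 3, 5, 6, 7, 9, 10}) = 4
G(37) = mex({0, 2, 3, 4, 6, 7, 9, 10, 11, 12}) = 1
G(38) = mex({0, 1, 3, 4, 5, 6, 7, 9, 10, 11, 12}) = 2
G(39) = mex({0, 1, 2, 4, 5, 6, 7, 9, 10, 12, 14}) = 3
G(40) = mex({0, 2, 3, 4, 6, 7, 11, 12, 14}) = 1
G(41) = mex({0, 1, 2, 3, 5, 6, 7, 9, 10, 11, 12}) = 4
G(42) = mex({0, 1, 2, 3, 4, 5, 6, 9, 10}) = 7
Therefore G(42) = 7.

7


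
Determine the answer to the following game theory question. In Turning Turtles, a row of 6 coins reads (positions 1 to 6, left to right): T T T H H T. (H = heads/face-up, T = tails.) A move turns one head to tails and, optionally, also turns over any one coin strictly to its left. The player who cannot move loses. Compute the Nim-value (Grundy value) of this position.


Coins: T T T H H T
Key fact: a single head at position k behaves exactly like a Nim heap of size k (turning it to T and optionally flipping a coin at j < k corresponds to moving the heap from k to j, or to 0), and heads combine as a disjunctive sum (two heads at the same place would cancel, matching j XOR j = 0). So the Nim-value is the XOR of the 1-indexed positions of the heads.
Face-up positions (1-indexed): [4, 5]
XOR 0 with 4: 0 XOR 4 = 4
XOR 4 with 5: 4 XOR 5 = 1
Nim-value = 1

1


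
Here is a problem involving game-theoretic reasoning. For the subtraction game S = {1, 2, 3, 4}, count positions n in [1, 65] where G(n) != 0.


Subtraction set S = {1, 2, 3, 4}, so G(n) = n mod 5.
G(n) = 0 when n is a multiple of 5.
Multiples of 5 in [1, 65]: 13
N-positions (nonzero Grundy) = 65 - 13 = 52

52


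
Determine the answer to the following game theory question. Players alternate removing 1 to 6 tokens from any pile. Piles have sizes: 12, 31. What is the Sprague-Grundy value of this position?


Subtraction set: {1, 2, 3, 4, 5, 6}
For this subtraction set, G(n) = n mod 7 (period = max + 1 = 7).
Pile 1 (size 12): G(12) = 12 mod 7 = 5
Pile 2 (size 31): G(31) = 31 mod 7 = 3
Total Grundy value = XOR of all: 5 XOR 3 = 6

6


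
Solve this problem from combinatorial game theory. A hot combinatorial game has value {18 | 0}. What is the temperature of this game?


The game is {18 | 0}, a switch {a | b} with numbers a > b.
Cooling {a | b} by t gives {a - t | b + t}, which stops being hot when a - t = b + t, i.e. at t = (a - b)/2. So the temperature of a switch is (a - b)/2.
Temperature = (Left option - Right option) / 2
= (18 - (0)) / 2
= 18 / 2
= 9

9


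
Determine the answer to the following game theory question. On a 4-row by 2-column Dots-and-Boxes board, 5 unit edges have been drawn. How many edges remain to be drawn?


Grid: 4 x 2 boxes, i.e. 5 rows and 3 columns of dots.
Horizontal edges: (rows + 1) * cols = 5 * 2 = 10
Vertical edges: rows * (cols + 1) = 4 * 3 = 12
Total edges: 10 + 12 = 22
Edges drawn: 5
Remaining: 22 - 5 = 17

17


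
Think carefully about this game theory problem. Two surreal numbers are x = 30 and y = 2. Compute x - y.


x = 30, y = 2
x - y = 30 - 2 = 28

28


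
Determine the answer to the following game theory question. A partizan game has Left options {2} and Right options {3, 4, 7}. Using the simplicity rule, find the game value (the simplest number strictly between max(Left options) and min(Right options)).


Left options: {2}, max = 2
Right options: {3, 4, 7}, min = 3
All options are numbers and max(Left) < min(Right), so by the simplicity theorem the value is the simplest (earliest-born) number strictly between 2 and 3.
No integer lies strictly between 2 and 3, so the value is the dyadic rational m/2^k in the interval with the smallest k (then m odd); search k = 1, 2, ...:
Denominator 2: 5/2 lies strictly between 2 and 3 -- found.
The simplest number in the interval is 5/2.
Game value = 5/2

5/2


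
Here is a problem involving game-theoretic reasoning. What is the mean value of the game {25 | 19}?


Game = {25 | 19}, a switch {a | b} with numbers a > b.
Its thermograph has left wall a - t and right wall b + t, which meet at t = (a - b)/2, where both equal (a + b)/2. So the mast (mean value) is at (a + b)/2.
Mean = (25 + (19))/2 = 44/2 = 22

22


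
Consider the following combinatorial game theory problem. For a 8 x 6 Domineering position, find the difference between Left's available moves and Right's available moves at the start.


Board is 8 x 6 (rows x cols).
Left (vertical) placements: (rows-1) * cols = 7 * 6 = 42
Right (horizontal) placements: rows * (cols-1) = 8 * 5 = 40
Advantage = Left - Right = 42 - 40 = 2

2


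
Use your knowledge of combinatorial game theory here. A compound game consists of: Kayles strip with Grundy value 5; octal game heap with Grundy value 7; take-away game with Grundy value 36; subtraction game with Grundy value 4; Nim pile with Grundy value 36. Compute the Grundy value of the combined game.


By the Sprague-Grundy theorem, the Grundy value of a sum of games is the XOR of individual Grundy values.
Kayles strip: Grundy value = 5. Running XOR: 0 XOR 5 = 5
octal game heap: Grundy value = 7. Running XOR: 5 XOR 7 = 2
take-away game: Grundy value = 36. Running XOR: 2 XOR 36 = 38
subtraction game: Grundy value = 4. Running XOR: 38 XOR 4 = 34
Nim pile: Grundy value = 36. Running XOR: 34 XOR 36 = 6
The combined Grundy value is 6.

6


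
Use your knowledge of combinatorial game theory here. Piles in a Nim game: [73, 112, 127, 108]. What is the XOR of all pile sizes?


We need the XOR (exclusive or) of all pile sizes.
After XOR-ing pile 1 (size 73): 0 XOR 73 = 73
After XOR-ing pile 2 (size 112): 73 XOR 112 = 57
After XOR-ing pile 3 (size 127): 57 XOR 127 = 70
After XOR-ing pile 4 (size 108): 70 XOR 108 = 42
The Nim-value of this position is 42.

42


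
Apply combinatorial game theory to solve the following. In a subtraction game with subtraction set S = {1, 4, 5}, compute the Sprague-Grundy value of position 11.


The subtraction set is S = {1, 4, 5}.
G(k) = mex{ G(k - s) : s in S, s <= k }. We compute iteratively: G(0) = 0.
G(1) = mex({0}) = 1
G(2) = mex({1}) = 0
G(3) = mex({0}) = 1
G(4) = mex({0, 1}) = 2
G(5) = mex({0, 1, 2}) = 3
G(6) = mex({0, 1, 3}) = 2
G(7) = mex({0, 1, 2}) = 3
G(8) = mex({1, 2, 3}) = 0
G(9) = mex({0, 2, 3}) = 1
G(10) = mex({1, 2, 3}) = 0
G(11) = mex({0, 2, 3}) = 1
Therefore G(11) = 1.

1


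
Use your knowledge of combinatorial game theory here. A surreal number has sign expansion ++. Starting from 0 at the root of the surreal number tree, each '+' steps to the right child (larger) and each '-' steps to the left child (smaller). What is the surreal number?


Sign expansion: ++
Rule: track bounds (lo, hi), initially (-inf, +inf). On '+', the current value becomes lo and we move to the simplest number in (value, hi): value + 1 if hi = +inf, otherwise the midpoint (value + hi)/2. On '-', the current value becomes hi and we move to value - 1 if lo = -inf, otherwise the midpoint (lo + value)/2.
Start at 0.
Step 1: sign = +, move right. Bounds: (0, +inf). Value = 1
Step 2: sign = +, move right. Bounds: (1, +inf). Value = 2
The surreal number with sign expansion ++ is 2.

2


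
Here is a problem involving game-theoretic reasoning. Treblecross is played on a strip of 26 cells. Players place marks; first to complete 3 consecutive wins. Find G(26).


Treblecross: place X on empty cells; 3-in-a-row wins.
Playing within two cells of an existing X lets the opponent win at once, so sensible play treats the cells i-2..i+2 around each X as dead. The player left with no safe cell loses, so this is a normal-play take-away game on strips of safe cells.
Placing X at cell i (0-indexed) of a strip of k safe cells leaves independent strips of sizes max(0, i-2) and max(0, k-i-3). Hence G(k) = mex{ G(max(0,i-2)) XOR G(max(0,k-i-3)) : 0 <= i < k }, with G(0) = 0.
G(1): splits (0,0):0^0=0 -> mex({0}) = 1
G(2): splits (0,0):0^0=0 -> mex({0}) = 1
G(3): splits (0,0):0^0=0 -> mex({0}) = 1
G(4): splits (0,1):0^1=1 (0,0):0^0=0 -> mex({0, 1}) = 2
G(5): splits (0,2):0^1=1 (0,1):0^1=1 (0,0):0^0=0 -> mex({0, 1}) = 2
G(6) = mex({1}) = 0
G(7) = mex({0, 1, 2}) = 3
G(8) = mex({0, 1, 2}) = 3
G(9) = mex({0, 2}) = 1
G(10) = mex({0, 2, 3}) = 1
G(11) = mex({0, 3}) = 1
G(12) = mex({1, 3}) = 0
G(13) = mex({0, 1, 2, 3}) = 4
G(14) = mex({0, 1, 2}) = 3
G(15) = mex({0, 1, 2}) = 3
G(16) = mex({0, 1, 2, 4}) = 3
G(17) = mex({0, 1, 3, 4}) = 2
G(18) = mex({0, 1, 3, 4}) = 2
G(19) = mex({0, 1, 3, 5}) = 2
G(20) = mex({0, 1, 2, 3, 5}) = 4
G(21) = mex({0, 1, 2, 3, 5}) = 4
G(22) = mex({1, 2, 6}) = 0
G(23) = mex({0, 1, 2, 3, 4, 6}) = 5
G(24) = mex({0, 1, 2, 3, 4}) = 5
G(25) = mex({0, 1, 3, 4, 7}) = 2
G(26) = mex({0, 1, 3, 4, 5, 7}) = 2
Therefore G(26) = 2.

2


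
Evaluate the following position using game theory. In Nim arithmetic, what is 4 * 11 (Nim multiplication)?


Nim multiplication is bilinear over XOR: (u XOR v) * w = (u*w) XOR (v*w).
So we split each operand into its bit components and XOR the pairwise Nim products.
4 = 4 (as XOR of powers of 2).
11 = 1 + 2 + 8 (as XOR of powers of 2).
Using the standard Nim-product table on single bits:
  2*2 = 3,   2*4 = 8,   2*8 = 12,
  4*4 = 6,   4*8 = 11,  8*8 = 13,
and  1*x = x (identity), k*l = l*k (commutative).
Pairwise Nim products:
  4 * 1 = 4
  4 * 2 = 8
  4 * 8 = 11
XOR them: 4 XOR 8 XOR 11 = 7.
Result: 4 * 11 = 7 (in Nim).

7


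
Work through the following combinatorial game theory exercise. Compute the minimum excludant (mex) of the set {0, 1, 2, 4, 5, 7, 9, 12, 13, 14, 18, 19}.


Set = {0, 1, 2, 4, 5, 7, 9, 12, 13, 14, 18, 19}
0 is in the set.
1 is in the set.
2 is in the set.
3 is NOT in the set. This is the mex.
mex = 3

3
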